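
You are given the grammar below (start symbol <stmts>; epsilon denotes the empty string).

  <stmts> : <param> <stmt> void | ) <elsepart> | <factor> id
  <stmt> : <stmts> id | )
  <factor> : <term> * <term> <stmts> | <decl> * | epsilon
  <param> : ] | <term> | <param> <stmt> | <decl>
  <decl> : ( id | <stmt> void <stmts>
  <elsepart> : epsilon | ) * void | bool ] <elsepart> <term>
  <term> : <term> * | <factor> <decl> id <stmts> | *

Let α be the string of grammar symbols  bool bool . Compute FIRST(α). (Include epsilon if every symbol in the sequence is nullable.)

{ bool }

bool is a terminal; add {bool} and stop.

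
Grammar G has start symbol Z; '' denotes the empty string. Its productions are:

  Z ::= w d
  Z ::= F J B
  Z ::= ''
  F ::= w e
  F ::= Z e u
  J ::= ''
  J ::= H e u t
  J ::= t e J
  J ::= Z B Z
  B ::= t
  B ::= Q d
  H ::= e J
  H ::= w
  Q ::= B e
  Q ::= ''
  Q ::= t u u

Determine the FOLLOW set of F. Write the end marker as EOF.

{ d, e, t, w }

In Z ::= F J B: add FIRST(J B) = { d, e, t, w }.
Union: FOLLOW(F) = { d, e, t, w }.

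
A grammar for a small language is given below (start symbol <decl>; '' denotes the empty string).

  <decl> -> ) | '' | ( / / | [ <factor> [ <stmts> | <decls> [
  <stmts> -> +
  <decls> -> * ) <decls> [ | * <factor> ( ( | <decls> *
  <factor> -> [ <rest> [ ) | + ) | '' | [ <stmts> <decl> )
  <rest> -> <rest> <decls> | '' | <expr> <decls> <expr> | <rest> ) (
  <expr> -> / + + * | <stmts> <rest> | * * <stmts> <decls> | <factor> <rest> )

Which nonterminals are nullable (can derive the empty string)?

Directly nullable (have an ''-production): <decl>, <factor>, <rest>.
No other nonterminal has a production whose RHS symbols are all nullable.

{ <decl>, <factor>, <rest> }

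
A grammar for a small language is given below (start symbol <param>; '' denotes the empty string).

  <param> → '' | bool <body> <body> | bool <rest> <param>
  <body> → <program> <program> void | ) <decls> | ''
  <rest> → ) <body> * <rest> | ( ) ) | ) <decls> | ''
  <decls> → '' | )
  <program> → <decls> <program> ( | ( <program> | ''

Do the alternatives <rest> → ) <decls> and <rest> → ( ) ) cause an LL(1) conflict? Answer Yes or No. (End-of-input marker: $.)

No

FIRST() <decls>) = { ) } and FIRST(( ) )) = { ( }.
The FIRST sets are disjoint and neither alternative is nullable — no conflict.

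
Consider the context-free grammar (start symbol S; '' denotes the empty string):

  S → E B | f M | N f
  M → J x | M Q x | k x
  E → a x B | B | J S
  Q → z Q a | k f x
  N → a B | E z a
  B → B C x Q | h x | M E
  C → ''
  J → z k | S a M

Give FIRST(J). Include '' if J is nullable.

J → z k contributes {z}.
From J → S a M: add FIRST(S) = { a, f, h, k, z }.
Union: FIRST(J) = { a, f, h, k, z }.

{ a, f, h, k, z }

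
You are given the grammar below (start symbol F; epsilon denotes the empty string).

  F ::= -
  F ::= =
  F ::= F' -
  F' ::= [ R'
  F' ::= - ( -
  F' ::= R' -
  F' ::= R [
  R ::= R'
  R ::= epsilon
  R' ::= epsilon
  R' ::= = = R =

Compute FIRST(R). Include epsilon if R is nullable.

{ =, epsilon }

From R ::= R': add FIRST(R') = { =, epsilon } (including epsilon since R' is nullable).
R ::= epsilon contributes epsilon.
Union: FIRST(R) = { =, epsilon }.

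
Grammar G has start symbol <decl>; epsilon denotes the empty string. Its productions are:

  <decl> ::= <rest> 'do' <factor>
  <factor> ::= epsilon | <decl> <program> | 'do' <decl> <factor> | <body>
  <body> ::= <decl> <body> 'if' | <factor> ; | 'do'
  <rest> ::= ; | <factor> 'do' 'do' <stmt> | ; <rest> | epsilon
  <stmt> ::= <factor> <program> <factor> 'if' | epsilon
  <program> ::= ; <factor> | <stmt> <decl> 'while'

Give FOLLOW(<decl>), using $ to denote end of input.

{ $, 'do', 'if', 'while', ; }

<decl> is the start symbol, so $ ∈ FOLLOW(<decl>).
In <factor> ::= <decl> <program>: add FIRST(<program>) = { 'do', ; }.
In <factor> ::= 'do' <decl> <factor>: add FIRST(<factor>)\{epsilon} = { 'do', ; }.
  Since <factor> is nullable, also add FOLLOW(<factor>) = { $, 'do', 'if', 'while', ; }.
In <body> ::= <decl> <body> 'if': add FIRST(<body> 'if') = { 'do', ; }.
In <program> ::= <stmt> <decl> 'while': add FIRST('while') = { 'while' }.
Union: FOLLOW(<decl>) = { $, 'do', 'if', 'while', ; }.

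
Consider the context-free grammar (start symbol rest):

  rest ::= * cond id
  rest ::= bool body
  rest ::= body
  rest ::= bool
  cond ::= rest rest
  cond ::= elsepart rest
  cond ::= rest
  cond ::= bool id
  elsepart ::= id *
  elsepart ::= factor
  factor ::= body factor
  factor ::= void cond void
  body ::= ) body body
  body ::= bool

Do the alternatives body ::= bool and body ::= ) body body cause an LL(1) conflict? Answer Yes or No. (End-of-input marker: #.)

No

FIRST(bool) = { bool } and FIRST() body body) = { ) }.
The FIRST sets are disjoint and neither alternative is nullable — no conflict.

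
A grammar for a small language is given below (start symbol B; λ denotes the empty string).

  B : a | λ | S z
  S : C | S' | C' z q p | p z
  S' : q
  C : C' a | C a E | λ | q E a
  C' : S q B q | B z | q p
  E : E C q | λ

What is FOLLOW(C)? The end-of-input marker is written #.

{ a, q, z }

In S : C: C is at the end, add FOLLOW(S) = { q, z }.
In C : C a E: add FIRST(a E) = { a }.
In E : E C q: add FIRST(q) = { q }.
Union: FOLLOW(C) = { a, q, z }.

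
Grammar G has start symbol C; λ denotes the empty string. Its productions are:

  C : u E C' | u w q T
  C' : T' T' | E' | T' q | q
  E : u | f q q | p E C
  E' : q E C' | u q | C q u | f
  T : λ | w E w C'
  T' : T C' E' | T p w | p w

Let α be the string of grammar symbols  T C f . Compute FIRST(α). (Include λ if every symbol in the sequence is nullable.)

Add FIRST(T)\{λ} = { w }; T is nullable, continue.
Add FIRST(C) = { u }; C is not nullable, stop.

{ u, w }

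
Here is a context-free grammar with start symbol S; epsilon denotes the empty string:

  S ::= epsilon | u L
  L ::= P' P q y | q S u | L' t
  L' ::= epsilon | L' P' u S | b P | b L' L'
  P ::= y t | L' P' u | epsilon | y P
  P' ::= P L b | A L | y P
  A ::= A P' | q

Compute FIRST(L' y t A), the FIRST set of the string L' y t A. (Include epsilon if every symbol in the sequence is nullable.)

Add FIRST(L')\{epsilon} = { b, q, t, y }; L' is nullable, continue.
y is a terminal; add {y} and stop.

{ b, q, t, y }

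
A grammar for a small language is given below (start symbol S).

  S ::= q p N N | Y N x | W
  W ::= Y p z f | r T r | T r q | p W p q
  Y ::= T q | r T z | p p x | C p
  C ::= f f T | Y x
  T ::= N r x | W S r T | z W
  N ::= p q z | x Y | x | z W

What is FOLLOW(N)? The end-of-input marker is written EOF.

{ EOF, p, r, x, z }

In S ::= q p N N: add FIRST(N) = { p, x, z }.
In S ::= q p N N: N is at the end, add FOLLOW(S) = { EOF, r }.
In S ::= Y N x: add FIRST(x) = { x }.
In T ::= N r x: add FIRST(r x) = { r }.
Union: FOLLOW(N) = { EOF, p, r, x, z }.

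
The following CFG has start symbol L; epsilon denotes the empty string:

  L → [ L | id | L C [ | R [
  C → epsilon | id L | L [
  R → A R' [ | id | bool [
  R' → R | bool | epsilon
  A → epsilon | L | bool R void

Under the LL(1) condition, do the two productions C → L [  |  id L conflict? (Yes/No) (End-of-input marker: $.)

Yes

FIRST(L [) = { [, bool, id } and FIRST(id L) = { id }.
Both contain id, so the two alternatives are not disjoint — LL(1) conflict.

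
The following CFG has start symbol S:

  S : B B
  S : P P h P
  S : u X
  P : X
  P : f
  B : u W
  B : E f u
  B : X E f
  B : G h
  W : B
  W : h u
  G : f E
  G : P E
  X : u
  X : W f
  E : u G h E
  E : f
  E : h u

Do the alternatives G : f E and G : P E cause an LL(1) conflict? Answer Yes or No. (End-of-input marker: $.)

FIRST(f E) = { f } and FIRST(P E) = { f, h, u }.
Both contain f, so the two alternatives are not disjoint — LL(1) conflict.

Yes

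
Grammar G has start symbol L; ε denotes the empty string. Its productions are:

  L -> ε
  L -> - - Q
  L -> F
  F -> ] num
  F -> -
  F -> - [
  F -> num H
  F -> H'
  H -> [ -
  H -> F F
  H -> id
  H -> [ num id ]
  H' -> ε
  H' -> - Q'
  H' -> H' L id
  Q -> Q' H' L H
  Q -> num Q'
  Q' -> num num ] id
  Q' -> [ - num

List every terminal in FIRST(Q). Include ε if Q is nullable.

{ [, num }

From Q -> Q' H' L H: add FIRST(Q') = { [, num }.
Q -> num Q' contributes {num}.
Union: FIRST(Q) = { [, num }.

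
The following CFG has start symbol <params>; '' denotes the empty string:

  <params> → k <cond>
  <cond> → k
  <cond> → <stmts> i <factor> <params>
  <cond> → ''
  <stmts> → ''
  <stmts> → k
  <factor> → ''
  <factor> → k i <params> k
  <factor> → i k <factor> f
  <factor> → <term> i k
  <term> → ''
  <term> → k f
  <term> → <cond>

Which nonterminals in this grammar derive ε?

{ <cond>, <factor>, <stmts>, <term> }

Directly nullable (have an ''-production): <cond>, <stmts>, <factor>, <term>.
No other nonterminal has a production whose RHS symbols are all nullable.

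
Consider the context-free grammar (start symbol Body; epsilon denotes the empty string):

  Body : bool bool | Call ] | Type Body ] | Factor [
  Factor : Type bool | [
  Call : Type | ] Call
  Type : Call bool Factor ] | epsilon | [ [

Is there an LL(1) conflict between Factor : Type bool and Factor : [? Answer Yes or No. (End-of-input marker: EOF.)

Yes

FIRST(Type bool) = { [, ], bool } and FIRST([) = { [ }.
Both contain [, so the two alternatives are not disjoint — LL(1) conflict.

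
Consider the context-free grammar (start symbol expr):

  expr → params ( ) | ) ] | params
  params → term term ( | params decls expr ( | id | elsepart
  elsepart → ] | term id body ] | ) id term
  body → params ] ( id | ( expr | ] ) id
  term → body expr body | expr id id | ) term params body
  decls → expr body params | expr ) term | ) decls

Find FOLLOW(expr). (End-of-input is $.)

expr is the start symbol, so $ ∈ FOLLOW(expr).
In params → params decls expr (: add FIRST(() = { ( }.
In body → ( expr: expr is at the end, add FOLLOW(body) = { $, (, ), ], id }.
In term → body expr body: add FIRST(body) = { (, ), ], id }.
In term → expr id id: add FIRST(id id) = { id }.
In decls → expr body params: add FIRST(body params) = { (, ), ], id }.
In decls → expr ) term: add FIRST() term) = { ) }.
Union: FOLLOW(expr) = { $, (, ), ], id }.

{ $, (, ), ], id }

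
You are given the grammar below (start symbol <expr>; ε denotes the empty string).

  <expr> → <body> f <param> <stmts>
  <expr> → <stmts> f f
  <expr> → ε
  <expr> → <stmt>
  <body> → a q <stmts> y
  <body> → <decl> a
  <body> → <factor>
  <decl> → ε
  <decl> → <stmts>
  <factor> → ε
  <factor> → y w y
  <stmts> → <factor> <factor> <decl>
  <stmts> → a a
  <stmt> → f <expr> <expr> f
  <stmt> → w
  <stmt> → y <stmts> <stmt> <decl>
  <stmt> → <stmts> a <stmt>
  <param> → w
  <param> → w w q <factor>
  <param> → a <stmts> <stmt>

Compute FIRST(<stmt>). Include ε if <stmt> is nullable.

<stmt> → f <expr> <expr> f contributes {f}.
<stmt> → w contributes {w}.
<stmt> → y <stmts> <stmt> <decl> contributes {y}.
From <stmt> → <stmts> a <stmt>: <stmts> nullable, take FIRST(<stmts>) ∪ {a} = { a, y }.
Union: FIRST(<stmt>) = { a, f, w, y }.

{ a, f, w, y }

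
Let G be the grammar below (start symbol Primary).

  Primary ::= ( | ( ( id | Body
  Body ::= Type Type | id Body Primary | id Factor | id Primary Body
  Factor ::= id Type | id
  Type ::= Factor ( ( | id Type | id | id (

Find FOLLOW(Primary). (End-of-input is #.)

Primary is the start symbol, so # ∈ FOLLOW(Primary).
In Body ::= id Body Primary: Primary is at the end, add FOLLOW(Body) = { #, (, id }.
In Body ::= id Primary Body: add FIRST(Body) = { id }.
Union: FOLLOW(Primary) = { #, (, id }.

{ #, (, id }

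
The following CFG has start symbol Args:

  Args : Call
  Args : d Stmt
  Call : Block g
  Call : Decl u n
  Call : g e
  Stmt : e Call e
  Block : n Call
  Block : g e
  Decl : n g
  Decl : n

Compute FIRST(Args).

From Args : Call: add FIRST(Call) = { g, n }.
Args : d Stmt contributes {d}.
Union: FIRST(Args) = { d, g, n }.

{ d, g, n }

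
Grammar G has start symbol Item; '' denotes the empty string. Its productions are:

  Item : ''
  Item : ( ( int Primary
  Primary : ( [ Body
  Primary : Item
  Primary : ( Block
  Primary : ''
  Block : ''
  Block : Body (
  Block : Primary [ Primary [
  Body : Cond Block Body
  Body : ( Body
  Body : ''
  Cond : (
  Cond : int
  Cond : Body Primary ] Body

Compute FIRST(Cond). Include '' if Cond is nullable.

{ (, ], int }

Cond : ( contributes {(}.
Cond : int contributes {int}.
From Cond : Body Primary ] Body: Body, Primary nullable, take FIRST(Body) ∪ FIRST(Primary) ∪ {]} = { (, ], int }.
Union: FIRST(Cond) = { (, ], int }.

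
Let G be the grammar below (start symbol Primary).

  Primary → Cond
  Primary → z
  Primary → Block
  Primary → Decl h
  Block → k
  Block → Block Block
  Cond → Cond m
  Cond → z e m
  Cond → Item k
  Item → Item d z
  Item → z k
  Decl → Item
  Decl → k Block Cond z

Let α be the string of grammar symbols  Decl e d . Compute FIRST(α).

{ k, z }

Add FIRST(Decl) = { k, z }; Decl is not nullable, stop.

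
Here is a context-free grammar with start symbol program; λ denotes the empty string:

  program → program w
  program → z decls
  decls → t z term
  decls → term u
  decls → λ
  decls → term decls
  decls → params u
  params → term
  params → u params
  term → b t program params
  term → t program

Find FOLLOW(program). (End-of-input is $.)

program is the start symbol, so $ ∈ FOLLOW(program).
In program → program w: add FIRST(w) = { w }.
In term → b t program params: add FIRST(params) = { b, t, u }.
In term → t program: program is at the end, add FOLLOW(term) = { $, b, t, u, w }.
Union: FOLLOW(program) = { $, b, t, u, w }.

{ $, b, t, u, w }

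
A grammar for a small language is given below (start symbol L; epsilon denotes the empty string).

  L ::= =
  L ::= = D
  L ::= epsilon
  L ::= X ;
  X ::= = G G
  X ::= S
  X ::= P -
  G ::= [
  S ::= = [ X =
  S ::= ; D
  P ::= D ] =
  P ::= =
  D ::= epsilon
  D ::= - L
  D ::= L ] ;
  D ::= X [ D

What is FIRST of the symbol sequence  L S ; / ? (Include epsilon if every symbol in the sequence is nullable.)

{ -, ;, =, ] }

Add FIRST(L)\{epsilon} = { -, ;, =, ] }; L is nullable, continue.
Add FIRST(S) = { ;, = }; S is not nullable, stop.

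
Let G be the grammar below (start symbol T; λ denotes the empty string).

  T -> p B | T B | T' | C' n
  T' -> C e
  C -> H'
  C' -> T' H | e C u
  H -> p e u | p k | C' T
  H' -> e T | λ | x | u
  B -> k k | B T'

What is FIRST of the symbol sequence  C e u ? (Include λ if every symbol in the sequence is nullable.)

{ e, u, x }

Add FIRST(C)\{λ} = { e, u, x }; C is nullable, continue.
e is a terminal; add {e} and stop.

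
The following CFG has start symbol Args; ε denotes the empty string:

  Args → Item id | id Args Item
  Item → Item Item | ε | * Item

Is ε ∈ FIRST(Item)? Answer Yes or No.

Item has an ε-production, so Item ⇒ ε.

Yes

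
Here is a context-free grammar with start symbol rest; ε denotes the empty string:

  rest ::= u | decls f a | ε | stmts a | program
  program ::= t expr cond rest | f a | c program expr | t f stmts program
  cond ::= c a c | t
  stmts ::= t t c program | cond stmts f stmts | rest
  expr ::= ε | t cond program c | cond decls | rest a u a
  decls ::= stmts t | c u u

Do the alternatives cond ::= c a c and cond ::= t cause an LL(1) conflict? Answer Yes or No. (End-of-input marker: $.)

FIRST(c a c) = { c } and FIRST(t) = { t }.
The FIRST sets are disjoint and neither alternative is nullable — no conflict.

No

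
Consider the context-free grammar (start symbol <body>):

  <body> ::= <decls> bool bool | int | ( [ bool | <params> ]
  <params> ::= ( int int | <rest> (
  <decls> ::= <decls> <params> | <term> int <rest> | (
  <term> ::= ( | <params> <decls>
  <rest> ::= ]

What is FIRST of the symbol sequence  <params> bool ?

{ (, ] }

Add FIRST(<params>) = { (, ] }; <params> is not nullable, stop.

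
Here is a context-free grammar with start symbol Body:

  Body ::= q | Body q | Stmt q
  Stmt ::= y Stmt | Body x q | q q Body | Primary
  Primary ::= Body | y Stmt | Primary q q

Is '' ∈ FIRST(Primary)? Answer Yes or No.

No

No nonterminal in this grammar is nullable.
No production of Primary has an RHS whose symbols are all nullable, so Primary is not nullable.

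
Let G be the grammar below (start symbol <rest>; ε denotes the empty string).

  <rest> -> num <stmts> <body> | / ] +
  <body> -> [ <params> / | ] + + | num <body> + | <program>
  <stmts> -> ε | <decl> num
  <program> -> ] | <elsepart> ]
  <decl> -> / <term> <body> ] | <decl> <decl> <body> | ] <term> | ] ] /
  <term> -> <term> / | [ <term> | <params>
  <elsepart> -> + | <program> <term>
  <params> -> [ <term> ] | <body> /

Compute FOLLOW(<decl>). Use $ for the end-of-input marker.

{ +, /, [, ], num }

In <stmts> -> <decl> num: add FIRST(num) = { num }.
In <decl> -> <decl> <decl> <body>: add FIRST(<decl> <body>) = { /, ] }.
In <decl> -> <decl> <decl> <body>: add FIRST(<body>) = { +, [, ], num }.
Union: FOLLOW(<decl>) = { +, /, [, ], num }.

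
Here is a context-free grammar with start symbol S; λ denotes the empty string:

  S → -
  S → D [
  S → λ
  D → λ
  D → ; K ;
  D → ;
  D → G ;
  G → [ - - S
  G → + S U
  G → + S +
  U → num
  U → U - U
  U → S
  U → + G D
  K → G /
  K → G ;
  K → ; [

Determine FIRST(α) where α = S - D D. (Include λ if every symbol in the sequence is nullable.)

Add FIRST(S)\{λ} = { +, -, ;, [ }; S is nullable, continue.
- is a terminal; add {-} and stop.

{ +, -, ;, [ }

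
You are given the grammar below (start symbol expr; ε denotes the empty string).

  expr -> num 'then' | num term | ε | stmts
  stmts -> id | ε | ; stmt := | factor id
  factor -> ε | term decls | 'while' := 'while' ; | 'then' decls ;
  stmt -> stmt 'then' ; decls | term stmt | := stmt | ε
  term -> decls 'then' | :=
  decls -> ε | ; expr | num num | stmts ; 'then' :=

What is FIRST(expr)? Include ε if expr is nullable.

expr -> num 'then' contributes {num}.
expr -> num term contributes {num}.
expr -> ε contributes ε.
From expr -> stmts: add FIRST(stmts) = { 'then', 'while', :=, ;, id, num, ε } (including ε since stmts is nullable).
Union: FIRST(expr) = { 'then', 'while', :=, ;, id, num, ε }.

{ 'then', 'while', :=, ;, id, num, ε }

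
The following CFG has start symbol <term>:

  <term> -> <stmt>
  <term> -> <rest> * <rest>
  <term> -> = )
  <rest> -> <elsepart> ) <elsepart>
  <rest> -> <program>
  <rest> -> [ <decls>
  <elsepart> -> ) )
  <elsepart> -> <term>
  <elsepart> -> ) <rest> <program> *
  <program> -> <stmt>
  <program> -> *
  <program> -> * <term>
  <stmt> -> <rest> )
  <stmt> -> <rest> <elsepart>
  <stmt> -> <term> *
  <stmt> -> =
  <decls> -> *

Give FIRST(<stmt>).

{ ), *, =, [ }

From <stmt> -> <rest> ): add FIRST(<rest>) = { ), *, =, [ }.
From <stmt> -> <rest> <elsepart>: add FIRST(<rest>) = { ), *, =, [ }.
From <stmt> -> <term> *: add FIRST(<term>) = { ), *, =, [ }.
<stmt> -> = contributes {=}.
Union: FIRST(<stmt>) = { ), *, =, [ }.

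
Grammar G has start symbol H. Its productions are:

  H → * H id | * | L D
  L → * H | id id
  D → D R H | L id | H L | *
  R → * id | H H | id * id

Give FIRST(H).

H → * H id contributes {*}.
H → * contributes {*}.
From H → L D: add FIRST(L) = { *, id }.
Union: FIRST(H) = { *, id }.

{ *, id }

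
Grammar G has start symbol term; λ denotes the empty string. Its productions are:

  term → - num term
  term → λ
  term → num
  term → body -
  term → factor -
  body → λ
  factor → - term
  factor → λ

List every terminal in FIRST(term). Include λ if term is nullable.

{ -, num, λ }

term → - num term contributes {-}.
term → λ contributes λ.
term → num contributes {num}.
From term → body -: body nullable, take FIRST(body) ∪ {-} = { - }.
From term → factor -: factor nullable, take FIRST(factor) ∪ {-} = { - }.
Union: FIRST(term) = { -, num, λ }.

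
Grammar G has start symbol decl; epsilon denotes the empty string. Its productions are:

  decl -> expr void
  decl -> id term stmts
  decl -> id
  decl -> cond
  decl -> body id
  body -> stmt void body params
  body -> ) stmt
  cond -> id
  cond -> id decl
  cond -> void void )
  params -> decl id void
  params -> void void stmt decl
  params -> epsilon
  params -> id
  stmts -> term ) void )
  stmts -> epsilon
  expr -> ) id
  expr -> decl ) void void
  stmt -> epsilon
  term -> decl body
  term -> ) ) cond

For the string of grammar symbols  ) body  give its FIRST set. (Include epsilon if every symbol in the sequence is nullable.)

{ ) }

) is a terminal; add {)} and stop.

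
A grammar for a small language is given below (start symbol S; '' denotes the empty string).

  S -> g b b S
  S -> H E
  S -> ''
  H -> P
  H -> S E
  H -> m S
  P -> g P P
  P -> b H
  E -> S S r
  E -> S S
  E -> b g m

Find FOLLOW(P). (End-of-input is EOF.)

In H -> P: P is at the end, add FOLLOW(H) = { EOF, b, g, m, r }.
In P -> g P P: add FIRST(P) = { b, g }.
In P -> g P P: P is at the end, add FOLLOW(P) = { EOF, b, g, m, r }.
Union: FOLLOW(P) = { EOF, b, g, m, r }.

{ EOF, b, g, m, r }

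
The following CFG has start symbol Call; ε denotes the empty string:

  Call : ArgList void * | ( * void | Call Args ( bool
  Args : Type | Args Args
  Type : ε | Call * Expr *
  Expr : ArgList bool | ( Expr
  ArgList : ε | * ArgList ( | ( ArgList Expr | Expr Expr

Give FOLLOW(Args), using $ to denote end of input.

{ (, *, bool, void }

In Call : Call Args ( bool: add FIRST(( bool) = { ( }.
In Args : Args Args: add FIRST(Args)\{ε} = { (, *, bool, void }.
  Since Args is nullable, also add FOLLOW(Args) = { (, *, bool, void }.
In Args : Args Args: Args is at the end, add FOLLOW(Args) = { (, *, bool, void }.
Union: FOLLOW(Args) = { (, *, bool, void }.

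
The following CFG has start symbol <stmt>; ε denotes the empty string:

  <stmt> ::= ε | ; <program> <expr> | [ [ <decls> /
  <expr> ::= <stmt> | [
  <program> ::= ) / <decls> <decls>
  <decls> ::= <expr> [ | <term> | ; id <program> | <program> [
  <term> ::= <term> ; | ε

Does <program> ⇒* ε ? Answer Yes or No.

Nullable nonterminals: <decls>, <expr>, <stmt>, <term>.
No production of <program> has an RHS whose symbols are all nullable, so <program> is not nullable.

No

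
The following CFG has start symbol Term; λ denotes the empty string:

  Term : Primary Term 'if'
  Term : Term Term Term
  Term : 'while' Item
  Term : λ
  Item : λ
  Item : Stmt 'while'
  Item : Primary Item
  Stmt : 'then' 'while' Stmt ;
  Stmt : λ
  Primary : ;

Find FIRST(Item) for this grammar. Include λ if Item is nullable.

{ 'then', 'while', ;, λ }

Item : λ contributes λ.
From Item : Stmt 'while': Stmt nullable, take FIRST(Stmt) ∪ {'while'} = { 'then', 'while' }.
From Item : Primary Item: add FIRST(Primary) = { ; }.
Union: FIRST(Item) = { 'then', 'while', ;, λ }.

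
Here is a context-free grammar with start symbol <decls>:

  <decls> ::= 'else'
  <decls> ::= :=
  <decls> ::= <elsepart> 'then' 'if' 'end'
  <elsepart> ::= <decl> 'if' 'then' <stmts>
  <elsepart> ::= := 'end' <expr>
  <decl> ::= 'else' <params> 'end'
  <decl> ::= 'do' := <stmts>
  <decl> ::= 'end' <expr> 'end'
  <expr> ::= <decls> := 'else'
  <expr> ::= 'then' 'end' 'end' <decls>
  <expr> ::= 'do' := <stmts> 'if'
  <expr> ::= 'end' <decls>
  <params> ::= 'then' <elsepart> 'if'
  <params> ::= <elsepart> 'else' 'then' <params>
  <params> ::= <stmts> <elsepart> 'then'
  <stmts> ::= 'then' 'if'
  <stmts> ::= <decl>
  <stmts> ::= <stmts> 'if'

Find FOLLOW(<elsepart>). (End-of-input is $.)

{ 'else', 'if', 'then' }

In <decls> ::= <elsepart> 'then' 'if' 'end': add FIRST('then' 'if' 'end') = { 'then' }.
In <params> ::= 'then' <elsepart> 'if': add FIRST('if') = { 'if' }.
In <params> ::= <elsepart> 'else' 'then' <params>: add FIRST('else' 'then' <params>) = { 'else' }.
In <params> ::= <stmts> <elsepart> 'then': add FIRST('then') = { 'then' }.
Union: FOLLOW(<elsepart>) = { 'else', 'if', 'then' }.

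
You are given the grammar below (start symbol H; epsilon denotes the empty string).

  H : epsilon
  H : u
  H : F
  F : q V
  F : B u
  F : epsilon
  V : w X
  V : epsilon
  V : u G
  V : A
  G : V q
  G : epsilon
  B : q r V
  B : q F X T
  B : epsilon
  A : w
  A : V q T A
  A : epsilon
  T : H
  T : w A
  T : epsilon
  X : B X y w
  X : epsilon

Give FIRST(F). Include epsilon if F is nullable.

{ q, u, epsilon }

F : q V contributes {q}.
From F : B u: B nullable, take FIRST(B) ∪ {u} = { q, u }.
F : epsilon contributes epsilon.
Union: FIRST(F) = { q, u, epsilon }.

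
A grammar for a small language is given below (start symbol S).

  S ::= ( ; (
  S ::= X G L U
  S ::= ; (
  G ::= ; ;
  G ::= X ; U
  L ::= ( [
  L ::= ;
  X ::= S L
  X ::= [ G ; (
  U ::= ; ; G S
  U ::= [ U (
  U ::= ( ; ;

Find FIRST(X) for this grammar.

{ (, ;, [ }

From X ::= S L: add FIRST(S) = { (, ;, [ }.
X ::= [ G ; ( contributes {[}.
Union: FIRST(X) = { (, ;, [ }.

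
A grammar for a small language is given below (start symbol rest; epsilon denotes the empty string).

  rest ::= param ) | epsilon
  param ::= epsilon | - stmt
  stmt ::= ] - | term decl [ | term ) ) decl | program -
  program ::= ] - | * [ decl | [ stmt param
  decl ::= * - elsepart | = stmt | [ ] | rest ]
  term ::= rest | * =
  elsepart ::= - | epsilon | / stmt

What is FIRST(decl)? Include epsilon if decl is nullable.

decl ::= * - elsepart contributes {*}.
decl ::= = stmt contributes {=}.
decl ::= [ ] contributes {[}.
From decl ::= rest ]: rest nullable, take FIRST(rest) ∪ {]} = { ), -, ] }.
Union: FIRST(decl) = { ), *, -, =, [, ] }.

{ ), *, -, =, [, ] }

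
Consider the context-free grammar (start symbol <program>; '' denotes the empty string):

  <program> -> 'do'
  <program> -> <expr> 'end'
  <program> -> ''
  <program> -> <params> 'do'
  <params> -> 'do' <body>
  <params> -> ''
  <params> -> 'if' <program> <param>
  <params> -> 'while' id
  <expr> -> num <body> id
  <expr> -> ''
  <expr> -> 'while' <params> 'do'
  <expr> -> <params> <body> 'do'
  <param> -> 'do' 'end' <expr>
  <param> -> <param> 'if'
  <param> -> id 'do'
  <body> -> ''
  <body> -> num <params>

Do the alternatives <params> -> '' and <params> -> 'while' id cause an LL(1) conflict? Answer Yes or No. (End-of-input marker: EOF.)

FIRST('') = { '' } and FIRST('while' id) = { 'while' }.
The first is nullable but FOLLOW(<params>) = { 'do', id, num } is disjoint from FIRST of the second.

No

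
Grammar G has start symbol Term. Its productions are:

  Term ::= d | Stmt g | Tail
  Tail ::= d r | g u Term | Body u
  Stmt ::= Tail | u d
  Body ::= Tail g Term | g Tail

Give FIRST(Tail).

Tail ::= d r contributes {d}.
Tail ::= g u Term contributes {g}.
From Tail ::= Body u: add FIRST(Body) = { d, g }.
Union: FIRST(Tail) = { d, g }.

{ d, g }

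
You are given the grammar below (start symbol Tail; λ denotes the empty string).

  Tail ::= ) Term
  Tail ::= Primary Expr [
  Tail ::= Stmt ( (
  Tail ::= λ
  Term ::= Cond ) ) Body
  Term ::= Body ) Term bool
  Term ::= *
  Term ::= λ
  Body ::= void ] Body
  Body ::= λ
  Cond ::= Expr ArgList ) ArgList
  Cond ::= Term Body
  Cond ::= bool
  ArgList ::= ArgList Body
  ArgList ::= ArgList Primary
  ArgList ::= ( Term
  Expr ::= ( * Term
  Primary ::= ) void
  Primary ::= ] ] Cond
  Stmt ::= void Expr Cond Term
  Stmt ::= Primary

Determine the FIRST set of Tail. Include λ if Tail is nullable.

{ ), ], void, λ }

Tail ::= ) Term contributes {)}.
From Tail ::= Primary Expr [: add FIRST(Primary) = { ), ] }.
From Tail ::= Stmt ( (: add FIRST(Stmt) = { ), ], void }.
Tail ::= λ contributes λ.
Union: FIRST(Tail) = { ), ], void, λ }.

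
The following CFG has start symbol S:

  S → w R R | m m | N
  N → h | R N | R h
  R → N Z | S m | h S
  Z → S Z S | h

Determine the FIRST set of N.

{ h, m, w }

N → h contributes {h}.
From N → R N: add FIRST(R) = { h, m, w }.
From N → R h: add FIRST(R) = { h, m, w }.
Union: FIRST(N) = { h, m, w }.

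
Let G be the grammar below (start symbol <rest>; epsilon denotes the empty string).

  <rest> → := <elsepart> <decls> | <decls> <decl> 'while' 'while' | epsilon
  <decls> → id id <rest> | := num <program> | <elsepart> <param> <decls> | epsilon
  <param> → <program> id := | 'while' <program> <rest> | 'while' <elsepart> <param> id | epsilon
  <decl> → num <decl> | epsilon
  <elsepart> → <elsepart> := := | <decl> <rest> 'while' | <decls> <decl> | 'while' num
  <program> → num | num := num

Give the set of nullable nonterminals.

Directly nullable (have an epsilon-production): <rest>, <decls>, <param>, <decl>.
<elsepart> → <decls> <decl> with every symbol nullable, so <elsepart> is nullable.
No other nonterminal has a production whose RHS symbols are all nullable.

{ <decl>, <decls>, <elsepart>, <param>, <rest> }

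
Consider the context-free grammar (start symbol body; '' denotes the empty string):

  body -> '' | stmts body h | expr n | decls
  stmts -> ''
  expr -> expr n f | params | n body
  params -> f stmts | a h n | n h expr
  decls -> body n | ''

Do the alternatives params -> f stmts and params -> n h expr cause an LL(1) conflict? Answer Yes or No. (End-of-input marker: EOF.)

FIRST(f stmts) = { f } and FIRST(n h expr) = { n }.
The FIRST sets are disjoint and neither alternative is nullable — no conflict.

No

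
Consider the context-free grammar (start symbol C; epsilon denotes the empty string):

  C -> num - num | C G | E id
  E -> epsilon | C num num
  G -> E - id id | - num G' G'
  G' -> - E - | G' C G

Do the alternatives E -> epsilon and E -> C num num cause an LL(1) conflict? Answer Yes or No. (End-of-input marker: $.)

Yes

FIRST(epsilon) = { epsilon } and FIRST(C num num) = { id, num }.
The first alternative is nullable and FOLLOW(E) = { -, id } shares id with FIRST of the second — conflict.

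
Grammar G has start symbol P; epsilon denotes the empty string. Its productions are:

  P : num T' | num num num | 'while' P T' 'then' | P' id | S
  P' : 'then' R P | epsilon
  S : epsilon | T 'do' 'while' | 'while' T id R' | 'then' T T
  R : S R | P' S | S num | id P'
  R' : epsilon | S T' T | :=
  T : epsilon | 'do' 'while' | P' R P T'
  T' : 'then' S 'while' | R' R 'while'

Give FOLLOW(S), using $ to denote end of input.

{ $, 'do', 'then', 'while', :=, id, num }

In P : S: S is at the end, add FOLLOW(P) = { $, 'do', 'then', 'while', :=, id, num }.
In R : S R: add FIRST(R)\{epsilon} = { 'do', 'then', 'while', :=, id, num }.
  Since R is nullable, also add FOLLOW(R) = { 'do', 'then', 'while', :=, id, num }.
In R : P' S: S is at the end, add FOLLOW(R) = { 'do', 'then', 'while', :=, id, num }.
In R : S num: add FIRST(num) = { num }.
In R' : S T' T: add FIRST(T' T) = { 'do', 'then', 'while', :=, id, num }.
In T' : 'then' S 'while': add FIRST('while') = { 'while' }.
Union: FOLLOW(S) = { $, 'do', 'then', 'while', :=, id, num }.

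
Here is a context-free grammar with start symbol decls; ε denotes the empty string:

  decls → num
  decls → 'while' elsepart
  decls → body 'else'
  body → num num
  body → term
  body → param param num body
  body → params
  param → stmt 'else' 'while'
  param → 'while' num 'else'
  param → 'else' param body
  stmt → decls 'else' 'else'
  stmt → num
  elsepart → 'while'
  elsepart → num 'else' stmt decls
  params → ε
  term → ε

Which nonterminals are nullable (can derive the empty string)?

Directly nullable (have an ε-production): params, term.
body → term with every symbol nullable, so body is nullable.
No other nonterminal has a production whose RHS symbols are all nullable.

{ body, params, term }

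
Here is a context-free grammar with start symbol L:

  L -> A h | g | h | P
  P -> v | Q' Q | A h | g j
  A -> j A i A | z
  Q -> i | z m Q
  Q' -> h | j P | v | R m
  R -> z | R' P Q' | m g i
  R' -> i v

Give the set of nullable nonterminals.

{ } (none)

No nonterminal has an empty production or an RHS whose symbols are all nullable.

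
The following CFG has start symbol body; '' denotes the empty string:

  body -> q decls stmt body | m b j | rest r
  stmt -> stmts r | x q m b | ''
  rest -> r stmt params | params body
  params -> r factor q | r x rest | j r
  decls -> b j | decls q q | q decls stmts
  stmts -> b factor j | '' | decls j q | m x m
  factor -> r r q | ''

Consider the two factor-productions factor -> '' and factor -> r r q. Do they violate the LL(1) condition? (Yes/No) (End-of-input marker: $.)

No

FIRST('') = { '' } and FIRST(r r q) = { r }.
The first is nullable but FOLLOW(factor) = { j, q } is disjoint from FIRST of the second.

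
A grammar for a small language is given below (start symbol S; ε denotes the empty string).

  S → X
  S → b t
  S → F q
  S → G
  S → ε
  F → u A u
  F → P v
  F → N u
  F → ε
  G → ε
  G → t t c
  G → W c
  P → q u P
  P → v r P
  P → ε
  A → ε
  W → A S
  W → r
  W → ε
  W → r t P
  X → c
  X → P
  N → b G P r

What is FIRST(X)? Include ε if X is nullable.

X → c contributes {c}.
From X → P: add FIRST(P) = { q, v, ε } (including ε since P is nullable).
Union: FIRST(X) = { c, q, v, ε }.

{ c, q, v, ε }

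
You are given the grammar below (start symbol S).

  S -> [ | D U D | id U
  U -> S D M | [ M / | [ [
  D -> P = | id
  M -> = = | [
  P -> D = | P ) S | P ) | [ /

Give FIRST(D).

{ [, id }

From D -> P =: add FIRST(P) = { [, id }.
D -> id contributes {id}.
Union: FIRST(D) = { [, id }.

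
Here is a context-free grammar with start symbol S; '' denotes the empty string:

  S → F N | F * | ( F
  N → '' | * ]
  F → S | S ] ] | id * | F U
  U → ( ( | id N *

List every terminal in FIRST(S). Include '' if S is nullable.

From S → F N: add FIRST(F) = { (, id }.
From S → F *: add FIRST(F) = { (, id }.
S → ( F contributes {(}.
Union: FIRST(S) = { (, id }.

{ (, id }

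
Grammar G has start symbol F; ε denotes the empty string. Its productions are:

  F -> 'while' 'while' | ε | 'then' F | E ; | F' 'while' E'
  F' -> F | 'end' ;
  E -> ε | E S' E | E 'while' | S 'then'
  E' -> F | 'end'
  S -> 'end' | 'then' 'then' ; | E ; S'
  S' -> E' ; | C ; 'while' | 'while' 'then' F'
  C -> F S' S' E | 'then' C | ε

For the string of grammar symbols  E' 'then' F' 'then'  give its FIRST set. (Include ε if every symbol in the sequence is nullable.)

Add FIRST(E')\{ε} = { 'end', 'then', 'while', ; }; E' is nullable, continue.
'then' is a terminal; add {'then'} and stop.

{ 'end', 'then', 'while', ; }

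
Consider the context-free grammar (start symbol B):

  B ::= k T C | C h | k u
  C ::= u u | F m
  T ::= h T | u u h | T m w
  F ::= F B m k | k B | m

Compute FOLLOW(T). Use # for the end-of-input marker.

In B ::= k T C: add FIRST(C) = { k, m, u }.
In T ::= h T: T is at the end, add FOLLOW(T) = { k, m, u }.
In T ::= T m w: add FIRST(m w) = { m }.
Union: FOLLOW(T) = { k, m, u }.

{ k, m, u }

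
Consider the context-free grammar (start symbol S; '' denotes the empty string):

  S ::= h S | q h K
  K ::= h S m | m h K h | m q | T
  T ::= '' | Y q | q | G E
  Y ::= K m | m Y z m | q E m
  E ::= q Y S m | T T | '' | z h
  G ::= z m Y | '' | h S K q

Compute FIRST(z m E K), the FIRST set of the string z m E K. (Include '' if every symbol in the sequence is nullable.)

z is a terminal; add {z} and stop.

{ z }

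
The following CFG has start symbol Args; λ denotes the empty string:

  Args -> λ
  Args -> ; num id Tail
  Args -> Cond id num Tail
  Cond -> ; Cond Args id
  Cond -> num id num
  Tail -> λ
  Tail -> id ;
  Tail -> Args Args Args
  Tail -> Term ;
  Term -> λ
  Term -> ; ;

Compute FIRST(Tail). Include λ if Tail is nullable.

{ ;, id, num, λ }

Tail -> λ contributes λ.
Tail -> id ; contributes {id}.
From Tail -> Args Args Args: Args, Args, Args nullable, take FIRST(Args) ∪ FIRST(Args) ∪ FIRST(Args) = { ;, num }; also λ since the whole RHS is nullable.
From Tail -> Term ;: Term nullable, take FIRST(Term) ∪ {;} = { ; }.
Union: FIRST(Tail) = { ;, id, num, λ }.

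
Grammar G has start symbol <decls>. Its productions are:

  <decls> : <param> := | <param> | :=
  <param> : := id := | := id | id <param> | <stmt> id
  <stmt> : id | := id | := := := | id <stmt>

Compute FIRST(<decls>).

{ :=, id }

From <decls> : <param> :=: add FIRST(<param>) = { :=, id }.
From <decls> : <param>: add FIRST(<param>) = { :=, id }.
<decls> : := contributes {:=}.
Union: FIRST(<decls>) = { :=, id }.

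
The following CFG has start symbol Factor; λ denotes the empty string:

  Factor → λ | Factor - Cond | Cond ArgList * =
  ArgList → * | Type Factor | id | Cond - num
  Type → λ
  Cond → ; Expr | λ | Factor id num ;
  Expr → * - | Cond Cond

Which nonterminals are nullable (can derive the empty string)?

{ ArgList, Cond, Expr, Factor, Type }

Directly nullable (have an λ-production): Factor, Type, Cond.
Expr → Cond Cond with every symbol nullable, so Expr is nullable.
ArgList → Type Factor with every symbol nullable, so ArgList is nullable.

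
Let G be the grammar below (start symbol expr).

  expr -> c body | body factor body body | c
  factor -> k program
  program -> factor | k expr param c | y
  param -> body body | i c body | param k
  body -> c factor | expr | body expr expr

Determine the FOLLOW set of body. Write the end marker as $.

{ $, c, i, k }

In expr -> c body: body is at the end, add FOLLOW(expr) = { $, c, i, k }.
In expr -> body factor body body: add FIRST(factor body body) = { k }.
In expr -> body factor body body: add FIRST(body) = { c }.
In expr -> body factor body body: body is at the end, add FOLLOW(expr) = { $, c, i, k }.
In param -> body body: add FIRST(body) = { c }.
In param -> body body: body is at the end, add FOLLOW(param) = { c, k }.
In param -> i c body: body is at the end, add FOLLOW(param) = { c, k }.
In body -> body expr expr: add FIRST(expr expr) = { c }.
Union: FOLLOW(body) = { $, c, i, k }.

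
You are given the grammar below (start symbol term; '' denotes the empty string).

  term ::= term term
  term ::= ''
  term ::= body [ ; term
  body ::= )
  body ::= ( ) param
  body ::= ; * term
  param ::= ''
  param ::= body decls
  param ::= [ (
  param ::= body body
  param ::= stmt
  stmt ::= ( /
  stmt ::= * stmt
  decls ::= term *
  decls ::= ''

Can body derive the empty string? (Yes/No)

Nullable nonterminals: decls, param, term.
No production of body has an RHS whose symbols are all nullable, so body is not nullable.

No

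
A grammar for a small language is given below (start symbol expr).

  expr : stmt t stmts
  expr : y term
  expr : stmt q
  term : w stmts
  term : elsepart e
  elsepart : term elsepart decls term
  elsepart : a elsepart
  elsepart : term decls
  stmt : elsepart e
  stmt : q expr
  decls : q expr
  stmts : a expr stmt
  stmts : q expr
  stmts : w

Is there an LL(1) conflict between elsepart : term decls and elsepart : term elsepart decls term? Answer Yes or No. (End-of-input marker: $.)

FIRST(term decls) = { a, w } and FIRST(term elsepart decls term) = { a, w }.
Both contain a, so the two alternatives are not disjoint — LL(1) conflict.

Yes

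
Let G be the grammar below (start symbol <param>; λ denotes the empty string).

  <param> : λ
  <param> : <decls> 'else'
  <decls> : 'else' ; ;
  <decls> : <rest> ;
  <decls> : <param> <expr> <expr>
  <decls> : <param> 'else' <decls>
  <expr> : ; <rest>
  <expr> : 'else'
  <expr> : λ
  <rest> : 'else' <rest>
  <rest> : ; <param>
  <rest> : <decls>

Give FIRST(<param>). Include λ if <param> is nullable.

{ 'else', ;, λ }

<param> : λ contributes λ.
From <param> : <decls> 'else': <decls> nullable, take FIRST(<decls>) ∪ {'else'} = { 'else', ; }.
Union: FIRST(<param>) = { 'else', ;, λ }.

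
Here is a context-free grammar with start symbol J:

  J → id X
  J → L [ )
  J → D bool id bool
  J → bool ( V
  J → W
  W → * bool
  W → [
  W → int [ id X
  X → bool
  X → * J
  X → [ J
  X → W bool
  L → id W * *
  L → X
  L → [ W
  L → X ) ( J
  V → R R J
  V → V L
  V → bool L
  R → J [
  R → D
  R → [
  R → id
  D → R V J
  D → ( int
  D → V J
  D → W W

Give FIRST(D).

{ (, *, [, bool, id, int }

From D → R V J: add FIRST(R) = { (, *, [, bool, id, int }.
D → ( int contributes {(}.
From D → V J: add FIRST(V) = { (, *, [, bool, id, int }.
From D → W W: add FIRST(W) = { *, [, int }.
Union: FIRST(D) = { (, *, [, bool, id, int }.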